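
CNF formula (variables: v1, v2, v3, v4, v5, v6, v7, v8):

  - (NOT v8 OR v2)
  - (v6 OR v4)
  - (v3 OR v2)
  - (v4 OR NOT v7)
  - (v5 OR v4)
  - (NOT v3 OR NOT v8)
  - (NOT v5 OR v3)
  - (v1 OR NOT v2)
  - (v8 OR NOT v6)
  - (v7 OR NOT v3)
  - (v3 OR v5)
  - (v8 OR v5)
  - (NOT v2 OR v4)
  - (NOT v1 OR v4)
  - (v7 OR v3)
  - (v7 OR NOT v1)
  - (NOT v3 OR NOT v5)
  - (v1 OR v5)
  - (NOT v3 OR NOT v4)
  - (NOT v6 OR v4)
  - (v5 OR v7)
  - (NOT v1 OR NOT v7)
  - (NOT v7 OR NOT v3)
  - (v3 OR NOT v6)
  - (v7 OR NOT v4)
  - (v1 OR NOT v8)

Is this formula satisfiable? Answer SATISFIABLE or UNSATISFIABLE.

v3 = True:
  propagation gives v8=False, v6=False, v4=True; an empty clause results — contradiction.
v3 = False:
  propagation gives v2=True, v5=False; an empty clause results — contradiction.
Every branch closes, so no satisfying assignment exists.

UNSATISFIABLE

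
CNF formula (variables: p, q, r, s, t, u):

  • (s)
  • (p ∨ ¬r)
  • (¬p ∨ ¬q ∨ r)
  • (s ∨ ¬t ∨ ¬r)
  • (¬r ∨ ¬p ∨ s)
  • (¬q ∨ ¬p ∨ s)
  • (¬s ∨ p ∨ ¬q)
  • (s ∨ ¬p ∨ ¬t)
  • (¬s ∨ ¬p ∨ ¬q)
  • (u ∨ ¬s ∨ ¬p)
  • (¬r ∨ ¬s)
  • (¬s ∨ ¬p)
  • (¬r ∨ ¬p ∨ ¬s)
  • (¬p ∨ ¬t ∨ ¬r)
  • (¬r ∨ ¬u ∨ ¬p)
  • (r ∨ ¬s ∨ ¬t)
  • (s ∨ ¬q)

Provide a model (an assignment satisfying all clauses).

p=False, q=False, r=False, s=True, t=False, u=True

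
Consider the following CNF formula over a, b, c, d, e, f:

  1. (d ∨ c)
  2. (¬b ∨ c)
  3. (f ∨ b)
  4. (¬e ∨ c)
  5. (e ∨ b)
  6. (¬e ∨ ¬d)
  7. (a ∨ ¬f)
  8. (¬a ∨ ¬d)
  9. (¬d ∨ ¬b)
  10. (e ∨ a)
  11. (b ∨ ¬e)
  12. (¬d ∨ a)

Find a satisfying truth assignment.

Pure literal: c appears only positively; assign c = True.
Try a = False.
  then f is forced to False.
  then b is forced to True.
  then d is forced to False.
  then e is forced to True.
Every clause has at least one true literal under this assignment.
Check each clause:
  1. (d ∨ c) — c is true.
  2. (¬b ∨ c) — c is true.
  3. (b ∨ f) — b is true.
  4. (¬e ∨ c) — c is true.
  5. (e ∨ b) — b is true.
  6. (¬d ∨ ¬e) — ¬d is true.
  7. (a ∨ ¬f) — ¬f is true.
  8. (¬d ∨ ¬a) — ¬d is true.
  9. (¬b ∨ ¬d) — ¬d is true.
  10. (a ∨ e) — e is true.
  11. (b ∨ ¬e) — b is true.
  12. (a ∨ ¬d) — ¬d is true.

a=F  b=T  c=T  d=F  e=T  f=F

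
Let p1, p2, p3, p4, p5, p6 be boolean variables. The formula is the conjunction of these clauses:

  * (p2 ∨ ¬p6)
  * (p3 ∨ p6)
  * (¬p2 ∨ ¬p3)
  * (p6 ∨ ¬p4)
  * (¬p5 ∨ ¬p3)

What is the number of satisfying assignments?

Split on p3, then p6.
  p3=1, p6=1: a clause becomes empty — 0.
  p3=1, p6=0: remaining (p1,p2,p4,p5) ∈ {(0,0,0,0); (1,0,0,0)} — 2.
  p3=0, p6=1: forces p2=1; p1, p4, p5 free → 2^3 = 8.
  p3=0, p6=0: a clause becomes empty — 0.
Total: 0 + 2 + 8 + 0 = 10.

10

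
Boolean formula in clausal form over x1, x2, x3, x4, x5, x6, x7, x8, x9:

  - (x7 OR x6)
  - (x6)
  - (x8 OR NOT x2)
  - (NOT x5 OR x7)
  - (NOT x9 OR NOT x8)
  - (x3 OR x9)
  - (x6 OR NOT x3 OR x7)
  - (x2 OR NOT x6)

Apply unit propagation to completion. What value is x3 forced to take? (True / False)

True

(x6) stands alone — x6 = True.
(x2 OR NOT x6) with x6 = True leaves only x2, so x2 = True.
From (NOT x2 OR x8) and x2 = True: x8 = True.
(NOT x9 OR NOT x8): since x8 = True, the clause reduces to (NOT x9). x9 = False.
From (x3 OR x9) and x9 = False: x3 = True.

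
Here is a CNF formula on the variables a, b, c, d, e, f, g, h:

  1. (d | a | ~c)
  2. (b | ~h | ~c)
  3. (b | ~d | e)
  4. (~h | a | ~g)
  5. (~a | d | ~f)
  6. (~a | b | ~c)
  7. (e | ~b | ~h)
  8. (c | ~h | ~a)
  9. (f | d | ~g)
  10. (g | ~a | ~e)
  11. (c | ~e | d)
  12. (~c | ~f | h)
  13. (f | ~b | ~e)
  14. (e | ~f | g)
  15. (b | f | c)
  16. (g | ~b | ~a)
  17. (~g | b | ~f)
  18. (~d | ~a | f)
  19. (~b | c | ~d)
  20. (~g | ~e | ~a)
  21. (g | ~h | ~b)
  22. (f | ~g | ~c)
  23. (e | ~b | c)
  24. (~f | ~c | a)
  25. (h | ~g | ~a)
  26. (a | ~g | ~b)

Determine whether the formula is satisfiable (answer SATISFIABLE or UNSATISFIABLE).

Try a = False.
For the remaining variables, b = False, c = True, d = True, e = True, f = False, g = False, h = False works.
So a=F, b=F, c=T, d=T, e=T, f=F, g=F, h=F is a satisfying assignment.

SATISFIABLE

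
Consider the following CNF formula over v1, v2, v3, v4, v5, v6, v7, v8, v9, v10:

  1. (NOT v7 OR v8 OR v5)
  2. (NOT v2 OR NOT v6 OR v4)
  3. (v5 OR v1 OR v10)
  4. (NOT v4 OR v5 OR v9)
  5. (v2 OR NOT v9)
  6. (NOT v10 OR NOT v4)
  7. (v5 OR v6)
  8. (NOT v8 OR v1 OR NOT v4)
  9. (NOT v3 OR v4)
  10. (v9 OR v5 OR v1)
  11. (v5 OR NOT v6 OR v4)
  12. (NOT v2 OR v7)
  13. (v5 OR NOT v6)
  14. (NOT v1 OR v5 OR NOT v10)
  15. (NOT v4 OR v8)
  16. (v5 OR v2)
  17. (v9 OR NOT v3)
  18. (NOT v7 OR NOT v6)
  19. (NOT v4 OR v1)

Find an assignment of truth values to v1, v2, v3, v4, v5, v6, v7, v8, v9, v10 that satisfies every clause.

v1 = T, v2 = T, v3 = F, v4 = F, v5 = T, v6 = F, v7 = T, v8 = F, v9 = F, v10 = F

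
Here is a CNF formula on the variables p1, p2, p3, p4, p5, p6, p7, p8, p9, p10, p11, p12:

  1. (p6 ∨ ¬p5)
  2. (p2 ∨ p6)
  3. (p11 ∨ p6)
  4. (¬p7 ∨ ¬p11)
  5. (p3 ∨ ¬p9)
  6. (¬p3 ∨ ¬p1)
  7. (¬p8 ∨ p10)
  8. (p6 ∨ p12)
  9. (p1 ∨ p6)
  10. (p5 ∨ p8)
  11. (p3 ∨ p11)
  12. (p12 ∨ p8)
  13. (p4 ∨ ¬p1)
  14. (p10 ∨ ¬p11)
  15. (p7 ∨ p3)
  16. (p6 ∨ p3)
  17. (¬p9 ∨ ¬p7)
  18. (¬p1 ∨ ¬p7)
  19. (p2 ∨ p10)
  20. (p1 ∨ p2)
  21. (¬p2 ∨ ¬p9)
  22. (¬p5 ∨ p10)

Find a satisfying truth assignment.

p1=0, p2=1, p3=1, p4=1, p5=0, p6=1, p7=1, p8=1, p9=0, p10=1, p11=0, p12=0

Pure literal: p4 appears only positively; assign p4 = True.
p6 occurs only positively in the remaining clauses — set p6 = True.
Branch on p1: take p1 = False.
  then p2 is forced to True.
  then p9 is forced to False.
Try p3 = True.
For the remaining variables, p5 = False, p7 = True, p8 = True, p10 = True, p11 = False, p12 = False works.
Check each clause:
  1. (p6 ∨ ¬p5) — ¬p5 is true.
  2. (p2 ∨ p6) — p2 is true.
  3. (p11 ∨ p6) — p6 is true.
  4. (¬p11 ∨ ¬p7) — ¬p11 is true.
  5. (¬p9 ∨ p3) — p3 is true.
  6. (¬p3 ∨ ¬p1) — ¬p1 is true.
  7. (p10 ∨ ¬p8) — p10 is true.
  8. (p6 ∨ p12) — p6 is true.
  9. (p1 ∨ p6) — p6 is true.
  10. (p8 ∨ p5) — p8 is true.
  11. (p3 ∨ p11) — p3 is true.
  12. (p12 ∨ p8) — p8 is true.
  13. (p4 ∨ ¬p1) — p4 is true.
  14. (p10 ∨ ¬p11) — p10 is true.
  15. (p7 ∨ p3) — p3 is true.
  16. (p6 ∨ p3) — p3 is true.
  17. (¬p7 ∨ ¬p9) — ¬p9 is true.
  18. (¬p1 ∨ ¬p7) — ¬p1 is true.
  19. (p10 ∨ p2) — p2 is true.
  20. (p2 ∨ p1) — p2 is true.
  21. (¬p2 ∨ ¬p9) — ¬p9 is true.
  22. (¬p5 ∨ p10) — p10 is true.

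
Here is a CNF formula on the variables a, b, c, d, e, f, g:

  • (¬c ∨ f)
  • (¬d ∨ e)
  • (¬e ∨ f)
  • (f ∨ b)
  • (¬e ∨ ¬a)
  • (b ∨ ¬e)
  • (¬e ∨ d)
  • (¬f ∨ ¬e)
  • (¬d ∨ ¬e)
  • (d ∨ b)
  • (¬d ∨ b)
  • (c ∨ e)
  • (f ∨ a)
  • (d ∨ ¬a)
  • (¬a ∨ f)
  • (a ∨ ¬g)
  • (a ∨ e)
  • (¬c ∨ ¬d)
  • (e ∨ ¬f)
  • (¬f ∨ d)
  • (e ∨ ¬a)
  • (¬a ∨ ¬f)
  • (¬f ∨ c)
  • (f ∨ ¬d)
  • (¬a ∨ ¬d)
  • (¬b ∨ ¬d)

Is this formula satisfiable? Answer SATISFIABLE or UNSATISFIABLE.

d = True:
  propagation gives e=True; an empty clause results — contradiction.
d = False:
  propagation gives e=False, b=True, c=True, f=True; an empty clause results — contradiction.
Every branch closes, so no satisfying assignment exists.

UNSATISFIABLE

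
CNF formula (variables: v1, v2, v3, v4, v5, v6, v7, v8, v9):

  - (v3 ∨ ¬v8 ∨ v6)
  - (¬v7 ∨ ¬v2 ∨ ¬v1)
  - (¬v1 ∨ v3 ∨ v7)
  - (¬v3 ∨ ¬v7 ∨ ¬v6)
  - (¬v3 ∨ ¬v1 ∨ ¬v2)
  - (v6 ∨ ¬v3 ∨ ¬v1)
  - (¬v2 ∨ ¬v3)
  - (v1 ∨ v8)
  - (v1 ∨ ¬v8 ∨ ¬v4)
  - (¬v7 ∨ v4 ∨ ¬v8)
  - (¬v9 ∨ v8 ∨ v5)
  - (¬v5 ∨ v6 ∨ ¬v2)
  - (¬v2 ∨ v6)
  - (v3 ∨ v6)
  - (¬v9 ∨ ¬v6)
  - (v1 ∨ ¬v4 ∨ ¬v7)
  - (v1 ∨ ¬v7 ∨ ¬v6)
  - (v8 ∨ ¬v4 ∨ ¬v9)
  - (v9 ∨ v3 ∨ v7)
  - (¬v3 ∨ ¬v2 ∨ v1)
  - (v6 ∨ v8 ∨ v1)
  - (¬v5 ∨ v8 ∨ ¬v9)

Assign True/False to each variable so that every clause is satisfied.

v1=True, v2=False, v3=True, v4=True, v5=True, v6=True, v7=False, v8=False, v9=False

v2 occurs only negated in the remaining clauses — set v2 = False.
Try v1 = True.
The remaining clauses are satisfied by v3 = True, v4 = True, v5 = True, v6 = True, v7 = False, v8 = False, v9 = False.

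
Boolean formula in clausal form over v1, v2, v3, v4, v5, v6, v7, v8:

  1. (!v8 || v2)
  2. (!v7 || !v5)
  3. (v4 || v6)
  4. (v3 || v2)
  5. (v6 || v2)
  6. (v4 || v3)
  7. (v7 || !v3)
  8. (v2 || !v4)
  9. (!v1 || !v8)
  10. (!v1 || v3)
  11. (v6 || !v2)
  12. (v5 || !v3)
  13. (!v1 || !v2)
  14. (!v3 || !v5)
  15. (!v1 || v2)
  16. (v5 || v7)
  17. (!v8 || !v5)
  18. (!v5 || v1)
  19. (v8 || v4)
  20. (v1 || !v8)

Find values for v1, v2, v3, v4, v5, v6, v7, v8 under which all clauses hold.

v6 occurs only positively in the remaining clauses — set v6 = True.
Branch on v1: take v1 = False.
  then v5 is forced to False.
  then v3 is forced to False.
  then v2 is forced to True.
  then v4 is forced to True.
  then v7 is forced to True.
  then v8 is forced to False.

v1=False, v2=True, v3=False, v4=True, v5=False, v6=True, v7=True, v8=False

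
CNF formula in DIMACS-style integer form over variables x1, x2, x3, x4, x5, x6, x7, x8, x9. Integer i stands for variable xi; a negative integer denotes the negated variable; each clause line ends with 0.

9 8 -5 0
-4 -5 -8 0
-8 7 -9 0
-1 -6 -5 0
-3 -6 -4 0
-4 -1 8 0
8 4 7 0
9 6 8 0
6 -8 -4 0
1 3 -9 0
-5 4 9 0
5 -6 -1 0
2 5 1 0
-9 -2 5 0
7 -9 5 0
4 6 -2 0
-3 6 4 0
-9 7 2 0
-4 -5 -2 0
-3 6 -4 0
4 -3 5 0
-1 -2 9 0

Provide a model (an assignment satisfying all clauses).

x1 = 0, x2 = 1, x3 = 0, x4 = 1, x5 = 0, x6 = 1, x7 = 1, x8 = 1, x9 = 0

x7 occurs only positively in the remaining clauses — set x7 = True.
Branch on x1: take x1 = False.
Try x2 = True.
For the remaining variables, x3 = False, x4 = True, x5 = False, x6 = True, x8 = True, x9 = False works.
Every clause has at least one true literal under this assignment.
Check each clause:
  1. (x9 | x8 | ~x5) — x8 is true.
  2. (~x8 | ~x5 | ~x4) — ~x5 is true.
  3. (~x9 | ~x8 | x7) — x7 is true.
  4. (~x6 | ~x5 | ~x1) — ~x5 is true.
  5. (~x6 | ~x3 | ~x4) — ~x3 is true.
  6. (x8 | ~x4 | ~x1) — x8 is true.
  7. (x7 | x4 | x8) — x8 is true.
  8. (x8 | x6 | x9) — x8 is true.
  9. (x6 | ~x8 | ~x4) — x6 is true.
  10. (x1 | x3 | ~x9) — ~x9 is true.
  11. (~x5 | x9 | x4) — ~x5 is true.
  12. (~x1 | ~x6 | x5) — ~x1 is true.
  13. (x2 | x1 | x5) — x2 is true.
  14. (~x2 | ~x9 | x5) — ~x9 is true.
  15. (~x9 | x7 | x5) — x7 is true.
  16. (x6 | ~x2 | x4) — x4 is true.
  17. (x4 | ~x3 | x6) — x4 is true.
  18. (x7 | x2 | ~x9) — x2 is true.
  19. (~x4 | ~x2 | ~x5) — ~x5 is true.
  20. (~x3 | x6 | ~x4) — ~x3 is true.
  21. (~x3 | x5 | x4) — x4 is true.
  22. (x9 | ~x2 | ~x1) — ~x1 is true.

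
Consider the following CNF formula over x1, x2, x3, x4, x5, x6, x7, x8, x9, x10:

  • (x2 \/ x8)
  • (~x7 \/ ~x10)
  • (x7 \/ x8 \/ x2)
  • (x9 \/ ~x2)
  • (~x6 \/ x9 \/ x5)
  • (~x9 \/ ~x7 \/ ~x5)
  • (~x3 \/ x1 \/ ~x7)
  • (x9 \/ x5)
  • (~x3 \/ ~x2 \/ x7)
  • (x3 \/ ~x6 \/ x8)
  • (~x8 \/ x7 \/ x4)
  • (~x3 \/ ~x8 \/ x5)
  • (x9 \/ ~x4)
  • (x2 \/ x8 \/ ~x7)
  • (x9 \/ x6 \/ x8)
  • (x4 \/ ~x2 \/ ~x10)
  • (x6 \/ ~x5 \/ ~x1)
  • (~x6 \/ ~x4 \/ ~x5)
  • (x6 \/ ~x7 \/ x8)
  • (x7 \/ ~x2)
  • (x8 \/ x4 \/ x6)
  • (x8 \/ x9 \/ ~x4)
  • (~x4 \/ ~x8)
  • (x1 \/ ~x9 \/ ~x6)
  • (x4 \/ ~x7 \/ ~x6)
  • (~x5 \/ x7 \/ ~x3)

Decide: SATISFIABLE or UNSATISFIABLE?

SATISFIABLE

Pure literal: x10 appears only negated; assign x10 = False.
Set x1 = True and propagate.
Try x2 = True.
  then x9 is forced to True.
  then x7 is forced to True.
  then x5 is forced to False.
Set x3 = True and propagate.
  then x8 is forced to False.
  then x6 is forced to True.
  then x4 is forced to True.
So x1=True  x2=True  x3=True  x4=True  x5=False  x6=True  x7=True  x8=False  x9=True  x10=False is a satisfying assignment.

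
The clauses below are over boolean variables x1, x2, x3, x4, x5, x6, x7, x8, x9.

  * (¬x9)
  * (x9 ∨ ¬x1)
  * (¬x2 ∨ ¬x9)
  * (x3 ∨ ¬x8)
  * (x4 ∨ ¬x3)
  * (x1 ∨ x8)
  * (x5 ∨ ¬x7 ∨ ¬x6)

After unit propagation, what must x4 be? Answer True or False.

True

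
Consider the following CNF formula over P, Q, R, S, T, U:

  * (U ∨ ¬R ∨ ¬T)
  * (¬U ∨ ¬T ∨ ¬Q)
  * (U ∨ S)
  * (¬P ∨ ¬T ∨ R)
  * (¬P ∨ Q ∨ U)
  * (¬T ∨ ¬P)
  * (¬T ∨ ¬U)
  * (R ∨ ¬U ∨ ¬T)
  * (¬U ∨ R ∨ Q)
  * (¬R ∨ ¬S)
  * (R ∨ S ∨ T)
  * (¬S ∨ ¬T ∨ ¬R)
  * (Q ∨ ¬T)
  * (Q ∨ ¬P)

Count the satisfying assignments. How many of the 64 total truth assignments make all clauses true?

9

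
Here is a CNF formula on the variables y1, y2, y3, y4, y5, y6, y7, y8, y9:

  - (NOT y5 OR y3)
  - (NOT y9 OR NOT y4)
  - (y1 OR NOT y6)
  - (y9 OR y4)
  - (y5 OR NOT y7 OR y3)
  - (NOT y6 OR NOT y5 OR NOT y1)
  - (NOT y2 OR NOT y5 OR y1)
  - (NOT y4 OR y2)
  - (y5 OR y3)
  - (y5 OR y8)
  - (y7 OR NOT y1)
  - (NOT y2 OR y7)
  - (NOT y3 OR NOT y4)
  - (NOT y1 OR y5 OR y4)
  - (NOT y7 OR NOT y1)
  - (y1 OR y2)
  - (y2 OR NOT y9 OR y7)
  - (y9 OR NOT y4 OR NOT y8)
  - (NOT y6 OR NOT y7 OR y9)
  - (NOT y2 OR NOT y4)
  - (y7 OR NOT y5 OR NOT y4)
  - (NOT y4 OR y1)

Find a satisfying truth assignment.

y1=0, y2=1, y3=1, y4=0, y5=0, y6=0, y7=1, y8=1, y9=1

y6 occurs only negated in the remaining clauses — set y6 = False.
Try y1 = False.
  then y2 is forced to True.
  then y5 is forced to False.
  then y3 is forced to True.
  then y8 is forced to True.
  then y7 is forced to True.
  then y4 is forced to False.
  then y9 is forced to True.
Every clause has at least one true literal under this assignment.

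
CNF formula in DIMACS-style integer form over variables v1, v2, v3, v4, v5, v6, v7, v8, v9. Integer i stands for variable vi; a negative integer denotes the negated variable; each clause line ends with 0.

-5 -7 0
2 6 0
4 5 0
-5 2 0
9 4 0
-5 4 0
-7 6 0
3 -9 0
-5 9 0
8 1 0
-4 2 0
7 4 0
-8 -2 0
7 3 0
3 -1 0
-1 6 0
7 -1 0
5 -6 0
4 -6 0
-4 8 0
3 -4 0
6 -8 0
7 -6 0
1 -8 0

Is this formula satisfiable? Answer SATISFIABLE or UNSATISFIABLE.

v4 = True:
  propagation gives v2=True, v8=False; an empty clause results — contradiction.
v4 = False:
  propagation gives v5=True; an empty clause results — contradiction.
Every branch closes, so no satisfying assignment exists.

UNSATISFIABLE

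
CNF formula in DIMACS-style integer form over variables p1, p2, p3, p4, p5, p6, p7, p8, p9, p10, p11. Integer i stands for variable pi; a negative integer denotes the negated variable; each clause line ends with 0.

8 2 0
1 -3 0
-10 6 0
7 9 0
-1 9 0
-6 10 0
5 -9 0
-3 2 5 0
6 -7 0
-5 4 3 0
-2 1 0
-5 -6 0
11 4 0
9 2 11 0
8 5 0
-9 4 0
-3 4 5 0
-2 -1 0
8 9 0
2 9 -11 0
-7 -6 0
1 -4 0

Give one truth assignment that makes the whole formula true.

p8 occurs only positively in the remaining clauses — set p8 = True.
Set p1 = True and propagate.
  then p9 is forced to True.
  then p5 is forced to True.
  then p6 is forced to False.
  then p10 is forced to False.
  then p7 is forced to False.
  then p4 is forced to True.
  then p2 is forced to False.
p3, p11 are now unconstrained; take p3 = True, p11 = False.

p1=T  p2=F  p3=T  p4=T  p5=T  p6=F  p7=F  p8=T  p9=T  p10=F  p11=F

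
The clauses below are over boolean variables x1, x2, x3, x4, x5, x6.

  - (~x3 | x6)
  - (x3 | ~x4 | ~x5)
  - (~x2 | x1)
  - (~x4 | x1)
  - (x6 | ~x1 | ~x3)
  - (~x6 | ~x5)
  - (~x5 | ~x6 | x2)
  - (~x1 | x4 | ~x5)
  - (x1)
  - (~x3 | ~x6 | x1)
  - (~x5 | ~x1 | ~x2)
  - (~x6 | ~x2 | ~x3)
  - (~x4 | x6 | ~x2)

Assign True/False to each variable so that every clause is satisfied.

x1=True, x2=False, x3=True, x4=False, x5=False, x6=True

Check each clause:
  1. (~x3 | x6) — x6 is true.
  2. (~x5 | ~x4 | x3) — x3 is true.
  3. (~x2 | x1) — x1 is true.
  4. (x1 | ~x4) — x1 is true.
  5. (x6 | ~x3 | ~x1) — x6 is true.
  6. (~x5 | ~x6) — ~x5 is true.
  7. (~x6 | ~x5 | x2) — ~x5 is true.
  8. (~x1 | ~x5 | x4) — ~x5 is true.
  9. (x1) — x1 is true.
  10. (x1 | ~x3 | ~x6) — x1 is true.
  11. (~x5 | ~x2 | ~x1) — ~x5 is true.
  12. (~x6 | ~x2 | ~x3) — ~x2 is true.
  13. (x6 | ~x2 | ~x4) — ~x4 is true.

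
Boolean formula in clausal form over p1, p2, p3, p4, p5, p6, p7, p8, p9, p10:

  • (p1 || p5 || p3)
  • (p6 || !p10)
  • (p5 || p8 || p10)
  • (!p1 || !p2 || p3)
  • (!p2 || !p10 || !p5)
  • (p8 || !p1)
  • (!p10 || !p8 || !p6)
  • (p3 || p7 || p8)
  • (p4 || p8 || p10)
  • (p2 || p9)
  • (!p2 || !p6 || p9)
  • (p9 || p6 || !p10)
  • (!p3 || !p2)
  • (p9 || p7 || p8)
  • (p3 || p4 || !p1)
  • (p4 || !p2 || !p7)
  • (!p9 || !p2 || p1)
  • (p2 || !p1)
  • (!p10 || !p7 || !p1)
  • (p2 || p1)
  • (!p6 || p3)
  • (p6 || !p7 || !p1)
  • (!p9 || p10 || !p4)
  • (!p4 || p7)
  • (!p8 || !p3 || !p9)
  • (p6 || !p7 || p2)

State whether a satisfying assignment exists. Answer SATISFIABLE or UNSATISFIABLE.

SATISFIABLE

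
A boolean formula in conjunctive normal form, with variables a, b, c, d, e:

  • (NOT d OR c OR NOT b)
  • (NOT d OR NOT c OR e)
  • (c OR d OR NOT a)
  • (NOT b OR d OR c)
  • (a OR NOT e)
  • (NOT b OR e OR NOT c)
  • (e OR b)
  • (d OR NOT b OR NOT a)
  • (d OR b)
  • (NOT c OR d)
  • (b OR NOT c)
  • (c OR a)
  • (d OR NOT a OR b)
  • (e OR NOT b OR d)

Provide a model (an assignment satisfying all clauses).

Branch on a: take a = True.
Branch on b: take b = True.
  then d is forced to True.
  then c is forced to True.
  then e is forced to True.

a=True  b=True  c=True  d=True  e=True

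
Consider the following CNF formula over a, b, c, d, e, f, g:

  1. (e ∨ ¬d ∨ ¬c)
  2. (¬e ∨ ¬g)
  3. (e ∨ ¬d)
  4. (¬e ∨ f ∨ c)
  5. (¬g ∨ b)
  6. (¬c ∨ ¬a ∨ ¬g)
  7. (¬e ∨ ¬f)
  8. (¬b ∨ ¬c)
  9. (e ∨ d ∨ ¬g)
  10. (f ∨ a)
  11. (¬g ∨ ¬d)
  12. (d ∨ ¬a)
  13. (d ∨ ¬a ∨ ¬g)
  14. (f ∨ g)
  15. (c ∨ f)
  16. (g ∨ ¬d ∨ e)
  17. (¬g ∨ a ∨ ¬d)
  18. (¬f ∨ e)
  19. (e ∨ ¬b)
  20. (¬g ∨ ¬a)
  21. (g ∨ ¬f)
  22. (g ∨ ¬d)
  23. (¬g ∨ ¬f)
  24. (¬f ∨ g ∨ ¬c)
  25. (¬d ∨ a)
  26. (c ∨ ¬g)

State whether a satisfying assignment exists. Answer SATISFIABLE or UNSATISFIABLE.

UNSATISFIABLE

g = True:
  propagation gives e=False, d=False; an empty clause results — contradiction.
g = False:
  propagation gives f=True; an empty clause results — contradiction.
Every branch closes, so no satisfying assignment exists.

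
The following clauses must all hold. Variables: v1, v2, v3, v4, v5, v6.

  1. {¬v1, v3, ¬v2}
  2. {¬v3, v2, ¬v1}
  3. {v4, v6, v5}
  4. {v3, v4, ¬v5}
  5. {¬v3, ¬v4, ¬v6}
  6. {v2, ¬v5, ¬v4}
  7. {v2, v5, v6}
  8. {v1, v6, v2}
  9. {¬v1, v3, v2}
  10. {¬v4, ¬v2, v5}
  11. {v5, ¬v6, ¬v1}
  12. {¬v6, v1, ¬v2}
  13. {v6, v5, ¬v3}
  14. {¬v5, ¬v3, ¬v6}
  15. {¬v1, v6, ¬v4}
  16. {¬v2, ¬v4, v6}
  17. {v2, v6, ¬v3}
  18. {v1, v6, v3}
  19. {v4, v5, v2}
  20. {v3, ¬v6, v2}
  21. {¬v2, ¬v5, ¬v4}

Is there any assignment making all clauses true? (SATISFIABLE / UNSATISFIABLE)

SATISFIABLE

Branch on v1: take v1 = True.
For the remaining variables, v2 = True, v3 = True, v4 = False, v5 = True, v6 = False works.
So v1=True, v2=True, v3=True, v4=False, v5=True, v6=False is a satisfying assignment.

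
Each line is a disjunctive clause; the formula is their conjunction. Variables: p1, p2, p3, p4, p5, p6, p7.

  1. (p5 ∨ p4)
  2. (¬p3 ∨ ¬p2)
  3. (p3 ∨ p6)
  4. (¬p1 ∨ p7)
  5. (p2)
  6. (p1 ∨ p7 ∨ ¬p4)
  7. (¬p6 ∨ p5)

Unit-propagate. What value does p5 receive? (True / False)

True

Unit clause (p2) sets p2 = True.
(¬p2 ∨ ¬p3): since p2 = True, the clause reduces to (¬p3). p3 = False.
(p6 ∨ p3) with p3 = False leaves only p6, so p6 = True.
(p5 ∨ ¬p6) with p6 = True leaves only p5, so p5 = True.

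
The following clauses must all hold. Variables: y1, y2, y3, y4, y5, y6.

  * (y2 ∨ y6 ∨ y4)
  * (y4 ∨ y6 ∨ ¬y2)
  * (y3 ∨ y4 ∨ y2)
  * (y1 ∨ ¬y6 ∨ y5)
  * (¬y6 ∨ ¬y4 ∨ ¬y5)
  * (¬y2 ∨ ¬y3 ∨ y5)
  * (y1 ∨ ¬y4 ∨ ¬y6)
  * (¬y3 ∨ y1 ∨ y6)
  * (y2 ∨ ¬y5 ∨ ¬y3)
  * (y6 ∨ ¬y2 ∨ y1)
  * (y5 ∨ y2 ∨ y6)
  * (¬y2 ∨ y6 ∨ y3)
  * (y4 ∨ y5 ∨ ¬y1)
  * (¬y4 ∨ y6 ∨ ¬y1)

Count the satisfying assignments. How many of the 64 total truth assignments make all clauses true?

8

Case analysis on y6 and y2:
  y6=T, y2=T: 5 of the 16 assignments to (y1,y3,y4,y5) work.
  y6=T, y2=F: remaining (y1,y3,y4,y5) ∈ {(T,F,T,F); (T,T,T,F)} — 2.
  y6=F, y2=T: a clause becomes empty — 0.
  y6=F, y2=F: remaining (y1,y3,y4,y5) ∈ {(F,F,T,T)} — 1.
Total: 5 + 2 + 0 + 1 = 8.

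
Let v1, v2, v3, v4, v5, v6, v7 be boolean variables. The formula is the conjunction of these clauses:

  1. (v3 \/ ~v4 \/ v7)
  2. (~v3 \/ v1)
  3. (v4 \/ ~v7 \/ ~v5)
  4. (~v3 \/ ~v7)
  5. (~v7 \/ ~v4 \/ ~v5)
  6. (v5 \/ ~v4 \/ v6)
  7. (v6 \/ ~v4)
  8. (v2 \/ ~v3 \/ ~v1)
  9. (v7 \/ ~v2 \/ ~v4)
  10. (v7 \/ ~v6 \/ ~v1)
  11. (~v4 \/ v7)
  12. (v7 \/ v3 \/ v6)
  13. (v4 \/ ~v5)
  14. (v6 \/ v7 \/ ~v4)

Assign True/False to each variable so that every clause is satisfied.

Branch on v1: take v1 = False.
  then v3 is forced to False.
The remaining clauses are satisfied by v2 = True, v4 = False, v5 = False, v6 = True, v7 = True.
Every clause has at least one true literal under this assignment.

v1=False, v2=True, v3=False, v4=False, v5=False, v6=True, v7=True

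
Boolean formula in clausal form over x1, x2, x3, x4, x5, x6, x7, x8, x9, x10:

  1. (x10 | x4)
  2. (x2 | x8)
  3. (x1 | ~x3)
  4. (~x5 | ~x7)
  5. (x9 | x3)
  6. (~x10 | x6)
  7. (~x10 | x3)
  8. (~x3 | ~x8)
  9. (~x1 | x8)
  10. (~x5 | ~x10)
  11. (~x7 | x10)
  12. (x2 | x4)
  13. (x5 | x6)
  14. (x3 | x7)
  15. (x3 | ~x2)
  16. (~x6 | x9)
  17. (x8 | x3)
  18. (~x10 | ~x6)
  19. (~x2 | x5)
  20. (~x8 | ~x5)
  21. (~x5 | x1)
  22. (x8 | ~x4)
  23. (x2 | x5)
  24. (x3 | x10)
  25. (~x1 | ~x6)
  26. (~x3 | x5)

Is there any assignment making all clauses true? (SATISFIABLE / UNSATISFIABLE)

x3 = True:
  propagation gives x1=True, x8=False; an empty clause results — contradiction.
x3 = False:
  propagation gives x9=True, x10=False; an empty clause results — contradiction.
Every branch closes, so no satisfying assignment exists.

UNSATISFIABLE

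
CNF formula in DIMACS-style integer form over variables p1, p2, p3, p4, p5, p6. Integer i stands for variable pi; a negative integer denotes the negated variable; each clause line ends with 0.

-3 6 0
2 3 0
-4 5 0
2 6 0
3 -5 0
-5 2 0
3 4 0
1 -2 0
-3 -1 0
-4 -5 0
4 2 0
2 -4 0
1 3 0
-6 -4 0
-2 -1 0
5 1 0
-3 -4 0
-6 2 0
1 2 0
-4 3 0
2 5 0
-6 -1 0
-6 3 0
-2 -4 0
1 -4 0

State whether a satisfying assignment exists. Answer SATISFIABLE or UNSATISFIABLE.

p2 = True:
  propagation gives p1=True; an empty clause results — contradiction.
p2 = False:
  propagation gives p3=True, p6=True; an empty clause results — contradiction.
Every branch closes, so no satisfying assignment exists.

UNSATISFIABLE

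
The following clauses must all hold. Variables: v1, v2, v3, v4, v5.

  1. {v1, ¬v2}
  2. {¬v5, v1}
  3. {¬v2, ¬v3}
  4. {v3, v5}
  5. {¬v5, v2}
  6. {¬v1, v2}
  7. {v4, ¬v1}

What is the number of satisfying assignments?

The models are:
  v1=0 v2=0 v3=1 v4=0 v5=0
  v1=0 v2=0 v3=1 v4=1 v5=0
  v1=1 v2=1 v3=0 v4=1 v5=1
Count: 3.

3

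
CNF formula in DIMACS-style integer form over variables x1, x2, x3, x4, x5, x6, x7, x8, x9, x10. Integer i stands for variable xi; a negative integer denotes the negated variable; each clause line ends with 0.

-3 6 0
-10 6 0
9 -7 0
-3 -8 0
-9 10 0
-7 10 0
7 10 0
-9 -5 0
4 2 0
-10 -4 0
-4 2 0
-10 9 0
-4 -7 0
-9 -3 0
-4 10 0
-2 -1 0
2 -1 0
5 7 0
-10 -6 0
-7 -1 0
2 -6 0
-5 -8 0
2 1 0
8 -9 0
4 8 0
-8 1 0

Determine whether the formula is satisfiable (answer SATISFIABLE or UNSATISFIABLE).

UNSATISFIABLE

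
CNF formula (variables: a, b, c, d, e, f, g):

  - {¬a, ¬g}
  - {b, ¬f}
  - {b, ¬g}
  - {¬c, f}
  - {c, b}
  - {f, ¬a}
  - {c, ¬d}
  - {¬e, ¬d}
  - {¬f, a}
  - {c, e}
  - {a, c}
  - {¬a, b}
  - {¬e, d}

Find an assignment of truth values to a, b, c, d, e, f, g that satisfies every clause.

b occurs only positively in the remaining clauses — set b = True.
g occurs only negated in the remaining clauses — set g = False.
Set a = True and propagate.
  then f is forced to True.
Branch on c: take c = True.
For the remaining variables, d = False, e = False works.

a=True, b=True, c=True, d=False, e=False, f=True, g=False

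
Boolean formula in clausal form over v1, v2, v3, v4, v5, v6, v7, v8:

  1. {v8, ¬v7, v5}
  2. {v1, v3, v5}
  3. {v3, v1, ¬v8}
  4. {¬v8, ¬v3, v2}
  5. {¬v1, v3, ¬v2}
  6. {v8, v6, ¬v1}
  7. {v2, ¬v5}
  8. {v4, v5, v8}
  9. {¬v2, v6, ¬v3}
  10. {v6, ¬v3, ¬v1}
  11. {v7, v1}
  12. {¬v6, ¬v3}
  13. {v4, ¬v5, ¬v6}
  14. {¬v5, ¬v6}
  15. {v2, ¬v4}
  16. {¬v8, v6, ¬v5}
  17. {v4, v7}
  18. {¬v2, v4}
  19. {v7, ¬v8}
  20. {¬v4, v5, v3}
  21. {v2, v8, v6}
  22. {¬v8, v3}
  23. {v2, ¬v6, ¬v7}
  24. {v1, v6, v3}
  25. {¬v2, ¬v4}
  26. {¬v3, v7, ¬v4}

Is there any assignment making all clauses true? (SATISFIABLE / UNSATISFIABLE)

v3 = True:
  propagation gives v6=False, v2=False, v8=False; an empty clause results — contradiction.
v3 = False:
  v2 = True:
    propagation gives v1=False, v5=True, v7=True, v6=False; an empty clause results — contradiction.
  v2 = False:
    propagation gives v5=False, v7=False, v1=True, v6=True; an empty clause results — contradiction.
Every branch closes, so no satisfying assignment exists.

UNSATISFIABLE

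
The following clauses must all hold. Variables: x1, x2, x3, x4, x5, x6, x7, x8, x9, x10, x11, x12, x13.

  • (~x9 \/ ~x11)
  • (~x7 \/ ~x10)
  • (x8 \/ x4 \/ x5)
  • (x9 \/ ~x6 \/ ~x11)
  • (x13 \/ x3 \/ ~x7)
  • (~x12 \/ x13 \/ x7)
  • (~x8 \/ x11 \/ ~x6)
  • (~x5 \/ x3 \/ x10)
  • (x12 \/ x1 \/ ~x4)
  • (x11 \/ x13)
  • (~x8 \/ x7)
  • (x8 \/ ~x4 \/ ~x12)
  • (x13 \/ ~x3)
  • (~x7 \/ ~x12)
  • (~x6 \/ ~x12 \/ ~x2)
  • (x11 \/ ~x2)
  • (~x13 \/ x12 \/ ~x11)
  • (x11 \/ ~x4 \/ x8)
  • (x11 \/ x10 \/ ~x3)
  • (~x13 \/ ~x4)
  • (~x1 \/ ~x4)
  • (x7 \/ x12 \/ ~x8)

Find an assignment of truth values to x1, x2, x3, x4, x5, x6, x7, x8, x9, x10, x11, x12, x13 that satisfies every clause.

x2 occurs only negated in the remaining clauses — set x2 = False.
x6 occurs only negated in the remaining clauses — set x6 = False.
Set x1 = True and propagate.
  then x4 is forced to False.
Set x3 = True and propagate.
  then x13 is forced to True.
Branch on x5: take x5 = True.
The remaining clauses are satisfied by x7 = False, x8 = False, x9 = True, x10 = True, x11 = False, x12 = False.

x1=1, x2=0, x3=1, x4=0, x5=1, x6=0, x7=0, x8=0, x9=1, x10=1, x11=0, x12=0, x13=1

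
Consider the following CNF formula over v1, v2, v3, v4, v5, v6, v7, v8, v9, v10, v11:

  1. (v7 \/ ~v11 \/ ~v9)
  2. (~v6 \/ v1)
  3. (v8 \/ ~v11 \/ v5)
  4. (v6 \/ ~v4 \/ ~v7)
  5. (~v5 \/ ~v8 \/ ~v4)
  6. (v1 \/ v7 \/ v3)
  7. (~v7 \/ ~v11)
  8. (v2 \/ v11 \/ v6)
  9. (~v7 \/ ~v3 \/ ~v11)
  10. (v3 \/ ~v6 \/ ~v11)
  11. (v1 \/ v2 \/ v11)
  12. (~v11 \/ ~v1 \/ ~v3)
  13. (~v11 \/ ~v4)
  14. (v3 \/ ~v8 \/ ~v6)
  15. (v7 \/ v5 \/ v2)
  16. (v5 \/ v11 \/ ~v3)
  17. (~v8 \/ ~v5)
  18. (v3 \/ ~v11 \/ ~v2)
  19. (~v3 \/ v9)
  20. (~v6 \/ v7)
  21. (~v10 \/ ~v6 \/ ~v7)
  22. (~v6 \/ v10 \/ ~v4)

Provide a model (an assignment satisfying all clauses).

v1=False, v2=True, v3=False, v4=False, v5=True, v6=False, v7=True, v8=False, v9=False, v10=True, v11=False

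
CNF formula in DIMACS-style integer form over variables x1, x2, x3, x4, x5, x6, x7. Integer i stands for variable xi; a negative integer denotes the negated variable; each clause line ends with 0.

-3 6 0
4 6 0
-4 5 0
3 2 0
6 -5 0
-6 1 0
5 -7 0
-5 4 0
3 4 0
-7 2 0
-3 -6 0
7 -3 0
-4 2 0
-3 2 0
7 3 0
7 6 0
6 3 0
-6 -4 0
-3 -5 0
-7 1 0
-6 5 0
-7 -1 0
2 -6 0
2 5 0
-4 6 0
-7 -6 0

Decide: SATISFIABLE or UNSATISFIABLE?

UNSATISFIABLE

x6 = True:
  propagation gives x1=True, x3=False, x2=True, x4=True; an empty clause results — contradiction.
x6 = False:
  propagation gives x3=False; an empty clause results — contradiction.
Every branch closes, so no satisfying assignment exists.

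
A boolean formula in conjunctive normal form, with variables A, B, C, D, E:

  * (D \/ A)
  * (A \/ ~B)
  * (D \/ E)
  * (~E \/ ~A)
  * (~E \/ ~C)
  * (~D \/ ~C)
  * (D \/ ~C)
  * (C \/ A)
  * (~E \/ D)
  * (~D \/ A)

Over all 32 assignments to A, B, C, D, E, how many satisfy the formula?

2

Satisfying assignments:
  A=T B=F C=F D=T E=F
  A=T B=T C=F D=T E=F
That's 2 in total.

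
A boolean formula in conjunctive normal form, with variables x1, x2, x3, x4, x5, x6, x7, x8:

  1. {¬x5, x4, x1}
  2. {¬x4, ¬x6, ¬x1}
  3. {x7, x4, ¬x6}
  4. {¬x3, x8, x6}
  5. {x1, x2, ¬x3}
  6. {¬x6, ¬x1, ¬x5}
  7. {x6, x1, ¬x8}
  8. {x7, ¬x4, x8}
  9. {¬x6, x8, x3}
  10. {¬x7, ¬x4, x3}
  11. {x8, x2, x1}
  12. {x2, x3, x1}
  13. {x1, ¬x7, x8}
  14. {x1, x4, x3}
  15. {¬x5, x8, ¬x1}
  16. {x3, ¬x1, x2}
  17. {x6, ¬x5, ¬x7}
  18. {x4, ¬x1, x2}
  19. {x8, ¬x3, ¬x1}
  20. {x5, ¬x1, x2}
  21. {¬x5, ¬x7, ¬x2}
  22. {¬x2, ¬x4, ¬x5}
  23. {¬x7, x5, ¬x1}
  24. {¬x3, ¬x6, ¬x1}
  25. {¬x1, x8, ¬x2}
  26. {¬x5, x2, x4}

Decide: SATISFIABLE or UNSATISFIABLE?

Try x1 = True.
For the remaining variables, x2 = True, x3 = True, x4 = False, x5 = True, x6 = False, x7 = False, x8 = True works.
Every clause has at least one true literal under this assignment.
So x1=True, x2=True, x3=True, x4=False, x5=True, x6=False, x7=False, x8=True is a satisfying assignment.

SATISFIABLE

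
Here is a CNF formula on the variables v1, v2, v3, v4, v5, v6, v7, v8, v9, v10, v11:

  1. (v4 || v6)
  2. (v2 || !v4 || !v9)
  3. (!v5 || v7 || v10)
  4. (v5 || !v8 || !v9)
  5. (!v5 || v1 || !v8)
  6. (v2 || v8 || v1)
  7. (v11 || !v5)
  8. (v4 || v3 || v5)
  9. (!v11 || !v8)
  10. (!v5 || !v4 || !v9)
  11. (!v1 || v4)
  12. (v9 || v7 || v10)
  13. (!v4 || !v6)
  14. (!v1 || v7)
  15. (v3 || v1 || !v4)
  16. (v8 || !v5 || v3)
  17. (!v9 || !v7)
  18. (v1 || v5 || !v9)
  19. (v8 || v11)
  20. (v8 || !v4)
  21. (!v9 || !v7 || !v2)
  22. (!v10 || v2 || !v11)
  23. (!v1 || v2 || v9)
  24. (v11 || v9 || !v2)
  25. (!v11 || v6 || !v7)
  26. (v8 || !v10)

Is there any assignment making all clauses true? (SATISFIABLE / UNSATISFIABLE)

SATISFIABLE

v3 occurs only positively in the remaining clauses — set v3 = True.
Branch on v1: take v1 = False.
For the remaining variables, v2 = False, v4 = True, v5 = False, v6 = False, v7 = True, v8 = True, v9 = False, v10 = False, v11 = False works.
Every clause has at least one true literal under this assignment.
So v1=False  v2=False  v3=True  v4=True  v5=False  v6=False  v7=True  v8=True  v9=False  v10=False  v11=False is a satisfying assignment.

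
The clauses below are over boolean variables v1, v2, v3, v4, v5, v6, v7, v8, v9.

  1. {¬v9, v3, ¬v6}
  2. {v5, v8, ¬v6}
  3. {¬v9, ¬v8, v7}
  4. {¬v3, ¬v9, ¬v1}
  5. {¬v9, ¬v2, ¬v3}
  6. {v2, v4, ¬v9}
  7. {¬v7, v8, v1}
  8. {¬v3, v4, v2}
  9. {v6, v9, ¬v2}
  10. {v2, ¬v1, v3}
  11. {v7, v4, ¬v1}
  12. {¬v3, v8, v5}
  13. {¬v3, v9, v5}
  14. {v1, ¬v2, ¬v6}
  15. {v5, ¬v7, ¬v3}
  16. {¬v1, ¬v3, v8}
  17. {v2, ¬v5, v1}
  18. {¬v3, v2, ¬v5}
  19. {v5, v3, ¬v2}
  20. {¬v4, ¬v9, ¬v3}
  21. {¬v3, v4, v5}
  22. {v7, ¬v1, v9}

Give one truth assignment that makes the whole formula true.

v1=True, v2=True, v3=False, v4=True, v5=True, v6=True, v7=True, v8=False, v9=False

Try v1 = True.
Try v2 = True.
Set v3 = False and propagate.
  then v5 is forced to True.
The remaining clauses are satisfied by v4 = True, v6 = True, v7 = True, v8 = False, v9 = False.
Every clause has at least one true literal under this assignment.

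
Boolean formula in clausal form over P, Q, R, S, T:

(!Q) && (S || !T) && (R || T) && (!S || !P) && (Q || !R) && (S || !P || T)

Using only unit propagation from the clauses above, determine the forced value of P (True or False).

False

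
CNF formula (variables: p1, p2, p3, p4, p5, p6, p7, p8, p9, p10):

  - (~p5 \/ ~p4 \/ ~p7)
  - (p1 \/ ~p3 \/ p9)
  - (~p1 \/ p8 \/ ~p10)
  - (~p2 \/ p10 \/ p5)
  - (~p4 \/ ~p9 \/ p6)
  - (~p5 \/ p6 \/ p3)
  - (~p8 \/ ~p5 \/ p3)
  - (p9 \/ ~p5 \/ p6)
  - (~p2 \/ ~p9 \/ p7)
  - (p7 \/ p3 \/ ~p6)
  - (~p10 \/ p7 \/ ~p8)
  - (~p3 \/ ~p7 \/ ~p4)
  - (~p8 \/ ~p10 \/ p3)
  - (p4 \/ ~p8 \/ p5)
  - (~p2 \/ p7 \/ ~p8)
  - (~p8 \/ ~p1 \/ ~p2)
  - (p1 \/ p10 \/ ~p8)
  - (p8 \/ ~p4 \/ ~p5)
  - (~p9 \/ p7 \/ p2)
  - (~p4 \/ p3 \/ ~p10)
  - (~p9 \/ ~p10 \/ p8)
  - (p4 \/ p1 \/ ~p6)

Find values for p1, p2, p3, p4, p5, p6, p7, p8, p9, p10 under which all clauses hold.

p1=False, p2=False, p3=True, p4=False, p5=False, p6=False, p7=True, p8=False, p9=True, p10=False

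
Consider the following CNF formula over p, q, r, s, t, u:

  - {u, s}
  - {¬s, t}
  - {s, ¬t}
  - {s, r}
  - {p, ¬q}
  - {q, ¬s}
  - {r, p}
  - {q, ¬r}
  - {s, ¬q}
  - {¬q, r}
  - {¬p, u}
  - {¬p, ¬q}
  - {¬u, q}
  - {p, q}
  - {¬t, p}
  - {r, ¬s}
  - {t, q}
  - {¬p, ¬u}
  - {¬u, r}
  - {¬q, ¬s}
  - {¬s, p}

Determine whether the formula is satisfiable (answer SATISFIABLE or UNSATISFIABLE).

q = True:
  propagation gives p=True; an empty clause results — contradiction.
q = False:
  propagation gives s=False, u=True; an empty clause results — contradiction.
Every branch closes, so no satisfying assignment exists.

UNSATISFIABLE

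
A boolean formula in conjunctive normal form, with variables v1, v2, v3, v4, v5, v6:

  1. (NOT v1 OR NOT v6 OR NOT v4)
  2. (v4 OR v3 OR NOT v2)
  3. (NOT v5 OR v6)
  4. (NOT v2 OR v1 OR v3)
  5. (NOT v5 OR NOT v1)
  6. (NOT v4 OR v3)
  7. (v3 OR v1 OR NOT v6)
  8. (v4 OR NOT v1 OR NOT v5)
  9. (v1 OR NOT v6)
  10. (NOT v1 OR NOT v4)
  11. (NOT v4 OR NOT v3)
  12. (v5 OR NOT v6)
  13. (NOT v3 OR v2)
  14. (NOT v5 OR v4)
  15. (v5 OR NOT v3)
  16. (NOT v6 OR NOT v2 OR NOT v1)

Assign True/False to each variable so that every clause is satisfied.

Set v1 = False and propagate.
  then v6 is forced to False.
  then v5 is forced to False.
  then v3 is forced to False.
  then v2 is forced to False.
  then v4 is forced to False.

v1 = F, v2 = F, v3 = F, v4 = F, v5 = F, v6 = F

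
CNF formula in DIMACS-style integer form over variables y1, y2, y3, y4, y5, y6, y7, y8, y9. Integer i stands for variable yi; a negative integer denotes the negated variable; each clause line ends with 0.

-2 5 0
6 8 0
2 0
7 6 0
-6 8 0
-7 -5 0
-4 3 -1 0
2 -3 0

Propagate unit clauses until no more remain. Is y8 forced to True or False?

True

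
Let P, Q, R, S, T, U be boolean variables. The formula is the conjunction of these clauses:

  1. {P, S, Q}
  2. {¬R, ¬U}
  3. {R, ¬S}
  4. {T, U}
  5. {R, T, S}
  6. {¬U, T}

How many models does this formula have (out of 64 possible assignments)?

13

Case analysis on R and S:
  R=T, S=T: remaining (P,Q,T,U) ∈ {(F,F,T,F); (F,T,T,F); (T,F,T,F); (T,T,T,F)} — 4.
  R=T, S=F: remaining (P,Q,T,U) ∈ {(F,T,T,F); (T,F,T,F); (T,T,T,F)} — 3.
  R=F, S=T: a clause becomes empty — 0.
  R=F, S=F: U free; 3 ways for (P,Q,T) × 2^1 = 6.
Total: 4 + 3 + 0 + 6 = 13.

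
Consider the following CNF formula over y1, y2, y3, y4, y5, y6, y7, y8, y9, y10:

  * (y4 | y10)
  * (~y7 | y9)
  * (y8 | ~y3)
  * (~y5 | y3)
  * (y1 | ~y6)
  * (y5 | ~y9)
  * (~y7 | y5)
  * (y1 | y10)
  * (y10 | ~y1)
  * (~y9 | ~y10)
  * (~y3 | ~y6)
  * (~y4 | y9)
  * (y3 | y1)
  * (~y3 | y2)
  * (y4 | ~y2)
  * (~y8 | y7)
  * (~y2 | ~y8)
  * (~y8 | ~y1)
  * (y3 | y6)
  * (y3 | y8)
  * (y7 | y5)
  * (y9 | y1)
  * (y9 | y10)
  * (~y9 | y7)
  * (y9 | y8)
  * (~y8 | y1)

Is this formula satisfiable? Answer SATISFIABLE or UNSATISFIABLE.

y9 = True:
  propagation gives y5=True, y3=True, y8=True, y10=False; an empty clause results — contradiction.
y9 = False:
  propagation gives y7=False, y4=False, y10=True, y2=False; an empty clause results — contradiction.
Every branch closes, so no satisfying assignment exists.

UNSATISFIABLE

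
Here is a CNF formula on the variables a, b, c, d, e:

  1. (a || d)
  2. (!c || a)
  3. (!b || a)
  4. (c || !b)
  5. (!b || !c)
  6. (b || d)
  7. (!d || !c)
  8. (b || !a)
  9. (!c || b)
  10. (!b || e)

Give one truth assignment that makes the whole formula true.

a=False, b=False, c=False, d=True, e=True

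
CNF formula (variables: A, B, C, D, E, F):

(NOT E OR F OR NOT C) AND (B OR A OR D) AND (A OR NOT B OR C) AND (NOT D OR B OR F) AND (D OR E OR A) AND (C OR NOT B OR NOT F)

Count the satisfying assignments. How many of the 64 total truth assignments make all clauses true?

29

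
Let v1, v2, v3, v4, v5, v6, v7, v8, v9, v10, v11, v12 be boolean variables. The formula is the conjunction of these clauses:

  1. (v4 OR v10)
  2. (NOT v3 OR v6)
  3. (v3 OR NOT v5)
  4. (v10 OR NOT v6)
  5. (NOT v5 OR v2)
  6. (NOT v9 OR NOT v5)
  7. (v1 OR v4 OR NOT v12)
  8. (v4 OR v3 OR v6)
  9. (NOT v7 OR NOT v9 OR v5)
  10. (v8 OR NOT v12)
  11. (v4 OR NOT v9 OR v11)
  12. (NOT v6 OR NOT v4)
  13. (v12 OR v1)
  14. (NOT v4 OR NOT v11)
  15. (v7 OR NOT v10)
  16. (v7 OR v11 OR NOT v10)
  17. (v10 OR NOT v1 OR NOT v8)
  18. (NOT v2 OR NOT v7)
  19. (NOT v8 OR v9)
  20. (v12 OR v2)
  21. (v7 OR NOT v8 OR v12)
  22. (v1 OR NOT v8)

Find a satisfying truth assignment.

v1=T  v2=T  v3=F  v4=T  v5=F  v6=F  v7=F  v8=F  v9=T  v10=F  v11=F  v12=F

Set v1 = True and propagate.
Set v2 = True and propagate.
  then v7 is forced to False.
  then v10 is forced to False.
  then v4 is forced to True.
  then v6 is forced to False.
  then v3 is forced to False.
  then v5 is forced to False.
  then v11 is forced to False.
  then v8 is forced to False.
  then v12 is forced to False.
v9 is now unconstrained; take v9 = True.
Check each clause:
  1. (v4 OR v10) — v4 is true.
  2. (v6 OR NOT v3) — NOT v3 is true.
  3. (v3 OR NOT v5) — NOT v5 is true.
  4. (v10 OR NOT v6) — NOT v6 is true.
  5. (v2 OR NOT v5) — v2 is true.
  6. (NOT v9 OR NOT v5) — NOT v5 is true.
  7. (NOT v12 OR v4 OR v1) — v1 is true.
  8. (v6 OR v4 OR v3) — v4 is true.
  9. (v5 OR NOT v7 OR NOT v9) — NOT v7 is true.
  10. (v8 OR NOT v12) — NOT v12 is true.
  11. (v11 OR v4 OR NOT v9) — v4 is true.
  12. (NOT v6 OR NOT v4) — NOT v6 is true.
  13. (v1 OR v12) — v1 is true.
  14. (NOT v11 OR NOT v4) — NOT v11 is true.
  15. (NOT v10 OR v7) — NOT v10 is true.
  16. (NOT v10 OR v7 OR v11) — NOT v10 is true.
  17. (NOT v1 OR NOT v8 OR v10) — NOT v8 is true.
  18. (NOT v2 OR NOT v7) — NOT v7 is true.
  19. (NOT v8 OR v9) — NOT v8 is true.
  20. (v12 OR v2) — v2 is true.
  21. (NOT v8 OR v12 OR v7) — NOT v8 is true.
  22. (NOT v8 OR v1) — NOT v8 is true.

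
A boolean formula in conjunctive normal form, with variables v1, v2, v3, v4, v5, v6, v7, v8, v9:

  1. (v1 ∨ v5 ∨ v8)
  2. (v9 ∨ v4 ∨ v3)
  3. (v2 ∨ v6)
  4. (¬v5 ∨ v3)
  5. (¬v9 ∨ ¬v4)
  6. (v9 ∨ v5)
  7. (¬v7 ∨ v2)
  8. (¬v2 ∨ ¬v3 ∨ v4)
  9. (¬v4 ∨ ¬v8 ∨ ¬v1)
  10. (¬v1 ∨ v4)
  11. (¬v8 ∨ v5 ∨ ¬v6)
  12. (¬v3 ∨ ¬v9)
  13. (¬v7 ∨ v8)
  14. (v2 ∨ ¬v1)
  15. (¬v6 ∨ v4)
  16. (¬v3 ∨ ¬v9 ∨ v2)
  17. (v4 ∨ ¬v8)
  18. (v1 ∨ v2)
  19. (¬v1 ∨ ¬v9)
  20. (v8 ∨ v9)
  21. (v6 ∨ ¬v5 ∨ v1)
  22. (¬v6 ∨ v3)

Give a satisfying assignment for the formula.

Pure literal: v7 appears only negated; assign v7 = False.
Set v1 = False and propagate.
  then v2 is forced to True.
For the remaining variables, v3 = True, v4 = True, v5 = True, v6 = True, v8 = True, v9 = False works.
Every clause has at least one true literal under this assignment.
Check each clause:
  1. (v8 ∨ v5 ∨ v1) — v8 is true.
  2. (v4 ∨ v9 ∨ v3) — v3 is true.
  3. (v2 ∨ v6) — v2 is true.
  4. (v3 ∨ ¬v5) — v3 is true.
  5. (¬v9 ∨ ¬v4) — ¬v9 is true.
  6. (v5 ∨ v9) — v5 is true.
  7. (v2 ∨ ¬v7) — ¬v7 is true.
  8. (¬v2 ∨ v4 ∨ ¬v3) — v4 is true.
  9. (¬v8 ∨ ¬v1 ∨ ¬v4) — ¬v1 is true.
  10. (v4 ∨ ¬v1) — v4 is true.
  11. (¬v6 ∨ v5 ∨ ¬v8) — v5 is true.
  12. (¬v9 ∨ ¬v3) — ¬v9 is true.
  13. (¬v7 ∨ v8) — v8 is true.
  14. (¬v1 ∨ v2) — v2 is true.
  15. (v4 ∨ ¬v6) — v4 is true.
  16. (¬v3 ∨ v2 ∨ ¬v9) — v2 is true.
  17. (¬v8 ∨ v4) — v4 is true.
  18. (v1 ∨ v2) — v2 is true.
  19. (¬v1 ∨ ¬v9) — ¬v1 is true.
  20. (v8 ∨ v9) — v8 is true.
  21. (v1 ∨ ¬v5 ∨ v6) — v6 is true.
  22. (¬v6 ∨ v3) — v3 is true.

v1=F, v2=T, v3=T, v4=T, v5=T, v6=T, v7=F, v8=T, v9=F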